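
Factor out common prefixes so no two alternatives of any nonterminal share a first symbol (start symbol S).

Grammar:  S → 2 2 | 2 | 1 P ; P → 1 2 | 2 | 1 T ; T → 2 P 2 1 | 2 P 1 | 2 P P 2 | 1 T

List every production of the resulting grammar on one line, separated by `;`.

S has alternatives sharing prefix '2': factor to S → 2 S' with S' → 2 | ε.
P has alternatives sharing prefix '1': factor to P → 1 P' with P' → 2 | T.
T has alternatives sharing prefix '2 P': factor to T → 2 P T' with T' → 2 1 | 1 | P 2.

S → 1 P | 2 S'; P → 2 | 1 P'; T → 1 T | 2 P T'; S' → 2 | ε; P' → 2 | T; T' → 2 1 | 1 | P 2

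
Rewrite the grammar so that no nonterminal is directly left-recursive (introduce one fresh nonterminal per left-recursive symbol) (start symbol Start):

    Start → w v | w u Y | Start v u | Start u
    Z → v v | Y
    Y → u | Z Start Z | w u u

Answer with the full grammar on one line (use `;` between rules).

Start → w v Start1 | w u Y Start1; Z → v v | Y; Y → u | Z Start Z | w u u; Start1 → v u Start1 | u Start1 | ε

Start is directly left-recursive.
For Start: α = {v u, u}, β = {w v, w u Y}. Rewrite as Start → β Start1 and Start1 → α Start1 | ε.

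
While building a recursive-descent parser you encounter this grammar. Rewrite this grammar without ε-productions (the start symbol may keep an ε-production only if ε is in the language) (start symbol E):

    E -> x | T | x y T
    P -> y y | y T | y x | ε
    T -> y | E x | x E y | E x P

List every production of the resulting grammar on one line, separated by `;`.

E -> x | T | x y T; P -> y y | y T | y x; T -> y | E x | x E y | E x P

The nullable symbols are {P}.
ε ∉ L(G), so no ε-production is kept.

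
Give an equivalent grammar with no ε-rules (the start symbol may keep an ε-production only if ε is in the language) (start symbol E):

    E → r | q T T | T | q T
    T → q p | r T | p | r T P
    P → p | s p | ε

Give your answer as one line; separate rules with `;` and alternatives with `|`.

Nullable nonterminals: {P}.
ε ∉ L(G), so no ε-production is kept.

E → r | q T T | T | q T; T → q p | r T | p | r T P; P → p | s p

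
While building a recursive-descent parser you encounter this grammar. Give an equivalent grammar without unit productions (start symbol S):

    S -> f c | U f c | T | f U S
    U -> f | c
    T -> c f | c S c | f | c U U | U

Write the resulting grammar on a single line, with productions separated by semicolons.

Unit pairs: S ⇒* {T, U}; T ⇒* {U}.
For every A with A ⇒* B via unit rules, add B's non-unit alternatives to A; then delete every rule of the form X → Y.

S -> f | c | f c | U f c | f U S | c f | c S c | c U U; U -> f | c; T -> f | c | c f | c S c | c U U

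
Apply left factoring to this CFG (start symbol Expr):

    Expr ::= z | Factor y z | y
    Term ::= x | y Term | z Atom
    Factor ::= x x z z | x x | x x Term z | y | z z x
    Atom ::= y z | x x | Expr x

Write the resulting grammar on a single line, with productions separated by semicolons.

Expr ::= z | Factor y z | y; Term ::= x | y Term | z Atom; Factor ::= y | z z x | x x Factor1; Atom ::= y z | x x | Expr x; Factor1 ::= z z | ε | Term z

Factor has alternatives sharing prefix 'x x': factor to Factor → x x Factor1 with Factor1 → z z | ε | Term z.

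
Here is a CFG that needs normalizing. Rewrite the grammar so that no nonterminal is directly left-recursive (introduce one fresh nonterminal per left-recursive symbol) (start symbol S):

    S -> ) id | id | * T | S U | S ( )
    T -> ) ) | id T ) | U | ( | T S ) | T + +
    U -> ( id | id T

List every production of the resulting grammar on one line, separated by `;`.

Left recursion appears on S, T.
For S: α = {U, ( )}, β = {) id, id, * T}. Rewrite as S → β S' and S' → α S' | ε.
For T: α = {S ), + +}, β = {) ), id T ), U, (}. Rewrite as T → β T' and T' → α T' | ε.

S -> ) id S' | id S' | * T S'; T -> ) ) T' | id T ) T' | U T' | ( T'; U -> ( id | id T; S' -> U S' | ( ) S' | ε; T' -> S ) T' | + + T' | ε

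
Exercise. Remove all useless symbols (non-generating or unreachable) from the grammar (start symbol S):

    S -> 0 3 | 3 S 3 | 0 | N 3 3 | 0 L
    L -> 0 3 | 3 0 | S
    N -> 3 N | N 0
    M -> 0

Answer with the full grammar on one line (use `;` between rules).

S -> 0 3 | 3 S 3 | 0 | 0 L; L -> 0 3 | 3 0 | S

Generating nonterminals: {L, M, S}.
Reachable from S after that: {L, S}.
Removed useless symbols: {M, N} and every production mentioning them.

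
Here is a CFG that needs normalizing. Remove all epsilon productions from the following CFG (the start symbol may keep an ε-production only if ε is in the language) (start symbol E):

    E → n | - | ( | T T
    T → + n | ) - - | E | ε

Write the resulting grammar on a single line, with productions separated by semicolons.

Nullable set = {E, T}.
ε ∈ L(G) since E is nullable, so keep E → ε.
Add the nullable-subset variants: E → T T gives T T | T.

E → n | - | ( | T T | T | ε; T → + n | ) - - | E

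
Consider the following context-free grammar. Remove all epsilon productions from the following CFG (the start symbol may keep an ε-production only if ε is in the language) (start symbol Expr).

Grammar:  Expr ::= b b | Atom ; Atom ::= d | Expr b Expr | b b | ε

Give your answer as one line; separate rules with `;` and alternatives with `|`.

Nullable nonterminals: {Atom, Expr}.
ε ∈ L(G) since Expr is nullable, so keep Expr → ε.
Add the nullable-subset variants: Atom → Expr b Expr gives Expr b Expr | Expr b | b Expr | b.

Expr ::= b b | Atom | ε; Atom ::= d | Expr b Expr | Expr b | b Expr | b | b b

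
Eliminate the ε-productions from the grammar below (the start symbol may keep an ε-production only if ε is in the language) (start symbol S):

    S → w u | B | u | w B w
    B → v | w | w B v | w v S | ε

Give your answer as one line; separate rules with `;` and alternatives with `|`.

Nullable nonterminals: {B, S}.
ε ∈ L(G) since S is nullable, so keep S → ε.
For each production, add variants omitting each subset of nullable occurrences: S → w B w gives w B w | w w. B → w B v gives w B v | w v.

S → w u | B | u | w B w | w w | ε; B → v | w | w B v | w v | w v S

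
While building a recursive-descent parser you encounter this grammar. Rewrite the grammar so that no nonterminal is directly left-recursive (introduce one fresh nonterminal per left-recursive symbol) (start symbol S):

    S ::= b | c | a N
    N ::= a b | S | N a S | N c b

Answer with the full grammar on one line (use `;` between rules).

S ::= b | c | a N; N ::= a b N' | S N'; N' ::= a S N' | c b N' | ε

N is directly left-recursive.
For N: α = {a S, c b}, β = {a b, S}. Rewrite as N → β N' and N' → α N' | ε.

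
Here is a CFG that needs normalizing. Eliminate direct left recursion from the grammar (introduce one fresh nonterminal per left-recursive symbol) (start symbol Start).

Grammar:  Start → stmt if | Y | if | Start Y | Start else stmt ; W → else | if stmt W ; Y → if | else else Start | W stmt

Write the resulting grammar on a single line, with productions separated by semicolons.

Left recursion appears on Start.
For Start: α = {Y, else stmt}, β = {stmt if, Y, if}. Rewrite as Start → β Start1 and Start1 → α Start1 | ε.

Start → stmt if Start1 | Y Start1 | if Start1; W → else | if stmt W; Y → if | else else Start | W stmt; Start1 → Y Start1 | else stmt Start1 | ε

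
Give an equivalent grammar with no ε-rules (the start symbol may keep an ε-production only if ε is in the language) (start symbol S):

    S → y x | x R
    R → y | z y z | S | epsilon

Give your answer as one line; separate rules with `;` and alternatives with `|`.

S → y x | x R | x; R → y | z y z | S

Nullable set = {R}.
ε ∉ L(G), so no ε-production is kept.
For each production, add variants omitting each subset of nullable occurrences: S → x R gives x R | x.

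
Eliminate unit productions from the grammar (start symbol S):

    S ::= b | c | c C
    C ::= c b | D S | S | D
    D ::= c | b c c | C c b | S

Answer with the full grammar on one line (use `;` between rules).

S ::= b | c | c C; C ::= c | b c c | C c b | c b | D S | b | c C; D ::= b | c | c C | b c c | C c b

Unit pairs: C ⇒* {D, S}; D ⇒* {S}.
Replace each nonterminal's rules with the union of the non-unit rules of every nonterminal it unit-derives.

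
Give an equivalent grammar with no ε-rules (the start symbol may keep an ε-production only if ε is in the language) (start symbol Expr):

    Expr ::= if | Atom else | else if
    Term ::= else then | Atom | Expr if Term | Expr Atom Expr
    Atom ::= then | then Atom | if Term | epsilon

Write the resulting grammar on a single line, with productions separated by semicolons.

Nullable nonterminals: {Atom, Term}.
ε ∉ L(G), so no ε-production is kept.
Expand every rule over subsets of its nullable positions: Expr → Atom else gives Atom else | else. Term → Expr if Term gives Expr if Term | Expr if. Term → Expr Atom Expr gives Expr Atom Expr | Expr Expr. Atom → if Term gives if Term | if.

Expr ::= if | Atom else | else | else if; Term ::= else then | Atom | Expr if Term | Expr if | Expr Atom Expr | Expr Expr; Atom ::= then | then Atom | if Term | if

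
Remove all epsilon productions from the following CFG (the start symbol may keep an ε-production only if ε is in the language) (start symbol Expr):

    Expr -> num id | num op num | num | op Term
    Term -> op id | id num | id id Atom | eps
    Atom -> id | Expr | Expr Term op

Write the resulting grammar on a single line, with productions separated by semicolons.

Nullable set = {Term}.
ε ∉ L(G), so no ε-production is kept.
Expand every rule over subsets of its nullable positions: Expr → op Term gives op Term | op. Atom → Expr Term op gives Expr Term op | Expr op.

Expr -> num id | num op num | num | op Term | op; Term -> op id | id num | id id Atom; Atom -> id | Expr | Expr Term op | Expr op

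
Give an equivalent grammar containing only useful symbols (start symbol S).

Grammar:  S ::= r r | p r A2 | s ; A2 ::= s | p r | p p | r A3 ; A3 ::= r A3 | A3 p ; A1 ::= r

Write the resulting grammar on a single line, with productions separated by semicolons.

S ::= r r | p r A2 | s; A2 ::= s | p r | p p

Generating nonterminals: {A1, A2, S}.
Reachable from S after that: {A2, S}.
Removed useless symbols: {A1, A3} and every production mentioning them.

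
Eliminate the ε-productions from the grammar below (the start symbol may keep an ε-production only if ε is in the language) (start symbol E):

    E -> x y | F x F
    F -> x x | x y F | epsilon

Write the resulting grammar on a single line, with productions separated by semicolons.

E -> x y | F x F | F x | x F | x; F -> x x | x y F | x y

The nullable symbols are {F}.
ε ∉ L(G), so no ε-production is kept.
For each production, add variants omitting each subset of nullable occurrences: E → F x F gives F x F | F x | x F | x. F → x y F gives x y F | x y.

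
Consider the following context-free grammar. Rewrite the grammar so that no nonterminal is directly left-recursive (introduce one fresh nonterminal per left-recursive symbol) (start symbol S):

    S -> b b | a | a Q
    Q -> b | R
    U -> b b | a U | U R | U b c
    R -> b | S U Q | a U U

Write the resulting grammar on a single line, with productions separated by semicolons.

S -> b b | a | a Q; Q -> b | R; U -> b b U' | a U U'; R -> b | S U Q | a U U; U' -> R U' | b c U' | ε

U is directly left-recursive.
For U: α = {R, b c}, β = {b b, a U}. Rewrite as U → β U' and U' → α U' | ε.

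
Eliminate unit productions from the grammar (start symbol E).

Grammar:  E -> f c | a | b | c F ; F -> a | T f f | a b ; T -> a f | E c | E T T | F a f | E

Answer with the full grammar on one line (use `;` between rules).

Unit pairs: T ⇒* {E}.
For each unit pair (A, B), copy every non-unit production of B to A, then drop all unit productions.

E -> f c | a | b | c F; F -> a | T f f | a b; T -> f c | a | b | c F | a f | E c | E T T | F a f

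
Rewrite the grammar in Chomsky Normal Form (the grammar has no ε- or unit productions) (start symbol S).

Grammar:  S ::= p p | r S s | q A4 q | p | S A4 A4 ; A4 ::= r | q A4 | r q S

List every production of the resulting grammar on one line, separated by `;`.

S ::= X1 X1 | X2 Y1 | X4 Y2 | p | S Y3; A4 ::= r | X4 A4 | X2 Y4; X1 ::= p; X2 ::= r; X3 ::= s; X4 ::= q; Y1 ::= S X3; Y2 ::= A4 X4; Y3 ::= A4 A4; Y4 ::= X4 S

Introduce a nonterminal for each terminal appearing in a rule of length ≥ 2: X1 → p, X2 → r, X3 → s, X4 → q.
Binarize each right-hand side of length ≥ 3 by chaining fresh nonterminals (Y1, Y2, …): affected rules were S → X2 S X3; S → X4 A4 X4; S → S A4 A4; A4 → X2 X4 S.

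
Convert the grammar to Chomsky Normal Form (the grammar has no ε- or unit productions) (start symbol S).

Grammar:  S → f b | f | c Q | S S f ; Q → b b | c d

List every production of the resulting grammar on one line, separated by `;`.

S → X1 X2 | f | X3 Q | S Y1; Q → X2 X2 | X3 X4; X1 → f; X2 → b; X3 → c; X4 → d; Y1 → S X1

Introduce a nonterminal for each terminal appearing in a rule of length ≥ 2: X1 → f, X2 → b, X3 → c, X4 → d.
Binarize each right-hand side of length ≥ 3 by chaining fresh nonterminals (Y1, Y2, …): affected rules were S → S S X1.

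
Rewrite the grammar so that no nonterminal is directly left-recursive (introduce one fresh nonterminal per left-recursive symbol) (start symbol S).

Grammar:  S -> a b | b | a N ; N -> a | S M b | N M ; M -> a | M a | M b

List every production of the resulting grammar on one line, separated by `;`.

S -> a b | b | a N; N -> a N' | S M b N'; M -> a M'; N' -> M N' | ε; M' -> a M' | b M' | ε

Left recursion appears on N, M.
For N: α = {M}, β = {a, S M b}. Rewrite as N → β N' and N' → α N' | ε.
For M: α = {a, b}, β = {a}. Rewrite as M → β M' and M' → α M' | ε.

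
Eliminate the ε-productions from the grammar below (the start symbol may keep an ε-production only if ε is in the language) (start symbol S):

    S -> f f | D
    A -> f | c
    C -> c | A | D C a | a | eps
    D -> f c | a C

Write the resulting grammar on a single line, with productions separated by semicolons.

S -> f f | D; A -> f | c; C -> c | A | D C a | D a | a; D -> f c | a C | a

Nullable set = {C}.
ε ∉ L(G), so no ε-production is kept.
Expand every rule over subsets of its nullable positions: C → D C a gives D C a | D a. D → a C gives a C | a.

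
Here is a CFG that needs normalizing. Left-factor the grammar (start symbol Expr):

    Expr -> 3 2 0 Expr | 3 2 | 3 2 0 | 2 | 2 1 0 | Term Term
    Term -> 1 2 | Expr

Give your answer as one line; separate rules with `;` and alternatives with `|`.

Expr -> Term Term | 3 2 Expr1 | 2 Expr2; Term -> 1 2 | Expr; Expr1 -> ε | 0 Expr11; Expr2 -> ε | 1 0; Expr11 -> Expr | ε

Expr has alternatives sharing prefix '3 2': factor to Expr → 3 2 Expr1 with Expr1 → 0 Expr | ε | 0.
Expr has alternatives sharing prefix '2': factor to Expr → 2 Expr2 with Expr2 → ε | 1 0.
Expr1 has alternatives sharing prefix '0': factor to Expr1 → 0 Expr11 with Expr11 → Expr | ε.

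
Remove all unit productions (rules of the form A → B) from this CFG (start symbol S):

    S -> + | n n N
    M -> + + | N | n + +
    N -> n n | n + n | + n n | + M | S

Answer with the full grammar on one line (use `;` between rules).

Unit pairs: M ⇒* {N, S}; N ⇒* {S}.
For each unit pair (A, B), copy every non-unit production of B to A, then drop all unit productions.

S -> + | n n N; M -> + | n n N | n n | n + n | + n n | + M | + + | n + +; N -> + | n n N | n n | n + n | + n n | + M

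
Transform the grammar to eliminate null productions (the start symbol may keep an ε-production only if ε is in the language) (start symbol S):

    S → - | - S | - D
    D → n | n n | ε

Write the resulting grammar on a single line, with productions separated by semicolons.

Nullable nonterminals: {D}.
ε ∉ L(G), so no ε-production is kept.

S → - | - S | - D; D → n | n n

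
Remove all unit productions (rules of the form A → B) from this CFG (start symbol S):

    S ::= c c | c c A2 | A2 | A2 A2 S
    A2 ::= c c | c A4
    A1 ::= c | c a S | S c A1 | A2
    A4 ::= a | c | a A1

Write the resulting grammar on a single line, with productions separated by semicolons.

Unit pairs: A1 ⇒* {A2}; S ⇒* {A2}.
For each unit pair (A, B), copy every non-unit production of B to A, then drop all unit productions.

S ::= c c | c A4 | c c A2 | A2 A2 S; A2 ::= c c | c A4; A1 ::= c c | c A4 | c | c a S | S c A1; A4 ::= a | c | a A1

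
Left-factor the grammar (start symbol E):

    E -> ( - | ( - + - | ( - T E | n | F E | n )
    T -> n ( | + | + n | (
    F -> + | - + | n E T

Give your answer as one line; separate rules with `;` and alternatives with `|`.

E -> F E | ( - E' | n E''; T -> n ( | ( | + T'; F -> + | - + | n E T; E' -> ε | + - | T E; E'' -> ε | ); T' -> ε | n

E has alternatives sharing prefix '( -': factor to E → ( - E' with E' → ε | + - | T E.
E has alternatives sharing prefix 'n': factor to E → n E'' with E'' → ε | ).
T has alternatives sharing prefix '+': factor to T → + T' with T' → ε | n.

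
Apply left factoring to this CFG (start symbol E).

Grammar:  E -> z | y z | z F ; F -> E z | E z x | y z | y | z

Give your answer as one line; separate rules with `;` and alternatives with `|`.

E has alternatives sharing prefix 'z': factor to E → z E' with E' → ε | F.
F has alternatives sharing prefix 'E z': factor to F → E z F' with F' → ε | x.
F has alternatives sharing prefix 'y': factor to F → y F'' with F'' → z | ε.

E -> y z | z E'; F -> z | E z F' | y F''; E' -> epsilon | F; F' -> epsilon | x; F'' -> z | epsilon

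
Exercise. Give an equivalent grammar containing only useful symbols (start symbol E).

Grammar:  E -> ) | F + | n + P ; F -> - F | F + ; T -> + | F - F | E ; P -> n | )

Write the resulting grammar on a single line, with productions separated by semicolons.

Generating nonterminals: {E, P, T}.
Reachable from E after that: {E, P}.
Removed useless symbols: {F, T} and every production mentioning them.

E -> ) | n + P; P -> n | )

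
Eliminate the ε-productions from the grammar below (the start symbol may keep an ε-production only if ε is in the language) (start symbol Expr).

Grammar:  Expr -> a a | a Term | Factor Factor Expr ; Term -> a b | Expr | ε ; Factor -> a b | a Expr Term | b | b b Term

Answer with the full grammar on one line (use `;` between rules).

Expr -> a a | a Term | a | Factor Factor Expr; Term -> a b | Expr; Factor -> a b | a Expr Term | a Expr | b | b b Term | b b

The nullable symbols are {Term}.
ε ∉ L(G), so no ε-production is kept.
Add the nullable-subset variants: Expr → a Term gives a Term | a. Factor → a Expr Term gives a Expr Term | a Expr. Factor → b b Term gives b b Term | b b.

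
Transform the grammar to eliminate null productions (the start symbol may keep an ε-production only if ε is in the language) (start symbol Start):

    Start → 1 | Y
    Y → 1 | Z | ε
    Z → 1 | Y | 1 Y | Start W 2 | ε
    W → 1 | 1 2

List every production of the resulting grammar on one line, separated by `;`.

Start → 1 | Y | ε; Y → 1 | Z; Z → 1 | Y | 1 Y | Start W 2 | W 2; W → 1 | 1 2

Nullable set = {Start, Y, Z}.
ε ∈ L(G) since Start is nullable, so keep Start → ε.
Expand every rule over subsets of its nullable positions: Z → Start W 2 gives Start W 2 | W 2.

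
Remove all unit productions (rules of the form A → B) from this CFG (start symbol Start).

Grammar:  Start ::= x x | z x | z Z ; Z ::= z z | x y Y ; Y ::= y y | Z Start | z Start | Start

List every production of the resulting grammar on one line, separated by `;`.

Start ::= x x | z x | z Z; Z ::= z z | x y Y; Y ::= x x | z x | z Z | y y | Z Start | z Start

Unit pairs: Y ⇒* {Start}.
For each unit pair (A, B), copy every non-unit production of B to A, then drop all unit productions.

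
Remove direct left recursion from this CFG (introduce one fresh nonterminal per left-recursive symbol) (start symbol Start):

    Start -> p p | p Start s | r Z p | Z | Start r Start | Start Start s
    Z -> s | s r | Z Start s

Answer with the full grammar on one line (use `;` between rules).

Start -> p p Start1 | p Start s Start1 | r Z p Start1 | Z Start1; Z -> s Z1 | s r Z1; Start1 -> r Start Start1 | Start s Start1 | ε; Z1 -> Start s Z1 | ε

Directly left-recursive nonterminals: Start, Z.
For Start: α = {r Start, Start s}, β = {p p, p Start s, r Z p, Z}. Rewrite as Start → β Start1 and Start1 → α Start1 | ε.
For Z: α = {Start s}, β = {s, s r}. Rewrite as Z → β Z1 and Z1 → α Z1 | ε.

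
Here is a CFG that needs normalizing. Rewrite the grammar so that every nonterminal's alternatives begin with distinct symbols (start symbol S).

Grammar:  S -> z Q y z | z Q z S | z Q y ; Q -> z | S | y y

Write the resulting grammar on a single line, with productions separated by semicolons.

S has alternatives sharing prefix 'z Q': factor to S → z Q S' with S' → y z | z S | y.
S' has alternatives sharing prefix 'y': factor to S' → y S'' with S'' → z | ε.

S -> z Q S'; Q -> z | S | y y; S' -> z S | y S''; S'' -> z | ε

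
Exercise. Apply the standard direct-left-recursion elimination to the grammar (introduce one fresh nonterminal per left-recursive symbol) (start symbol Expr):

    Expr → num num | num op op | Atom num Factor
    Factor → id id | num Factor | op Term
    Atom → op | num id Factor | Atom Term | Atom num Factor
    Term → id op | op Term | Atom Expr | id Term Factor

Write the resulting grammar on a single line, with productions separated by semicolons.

Expr → num num | num op op | Atom num Factor; Factor → id id | num Factor | op Term; Atom → op Atom1 | num id Factor Atom1; Term → id op | op Term | Atom Expr | id Term Factor; Atom1 → Term Atom1 | num Factor Atom1 | ε

Atom is directly left-recursive.
For Atom: α = {Term, num Factor}, β = {op, num id Factor}. Rewrite as Atom → β Atom1 and Atom1 → α Atom1 | ε.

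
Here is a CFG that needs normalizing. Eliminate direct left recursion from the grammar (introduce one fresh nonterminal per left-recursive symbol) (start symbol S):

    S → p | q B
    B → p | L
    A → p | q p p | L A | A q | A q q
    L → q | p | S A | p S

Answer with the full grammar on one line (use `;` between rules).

S → p | q B; B → p | L; A → p A' | q p p A' | L A A'; L → q | p | S A | p S; A' → q A' | q q A' | ε

A is directly left-recursive.
For A: α = {q, q q}, β = {p, q p p, L A}. Rewrite as A → β A' and A' → α A' | ε.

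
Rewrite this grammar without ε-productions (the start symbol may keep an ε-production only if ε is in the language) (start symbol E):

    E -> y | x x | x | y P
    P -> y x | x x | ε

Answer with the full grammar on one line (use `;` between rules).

Nullable set = {P}.
ε ∉ L(G), so no ε-production is kept.

E -> y | x x | x | y P; P -> y x | x x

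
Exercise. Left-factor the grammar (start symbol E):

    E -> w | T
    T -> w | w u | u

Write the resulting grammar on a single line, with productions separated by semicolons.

T has alternatives sharing prefix 'w': factor to T → w T' with T' → ε | u.

E -> w | T; T -> u | w T'; T' -> ε | u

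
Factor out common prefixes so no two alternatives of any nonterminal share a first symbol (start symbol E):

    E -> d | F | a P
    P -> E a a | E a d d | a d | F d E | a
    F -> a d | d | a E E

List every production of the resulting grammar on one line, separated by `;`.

E -> d | F | a P; P -> F d E | E a P' | a P''; F -> d | a F'; P' -> a | d d; P'' -> d | ε; F' -> d | E E

P has alternatives sharing prefix 'E a': factor to P → E a P' with P' → a | d d.
P has alternatives sharing prefix 'a': factor to P → a P'' with P'' → d | ε.
F has alternatives sharing prefix 'a': factor to F → a F' with F' → d | E E.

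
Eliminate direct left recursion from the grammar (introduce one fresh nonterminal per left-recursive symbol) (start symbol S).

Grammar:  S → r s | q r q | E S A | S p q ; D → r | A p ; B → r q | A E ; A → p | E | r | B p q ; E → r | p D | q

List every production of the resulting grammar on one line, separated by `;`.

Directly left-recursive nonterminal: S.
For S: α = {p q}, β = {r s, q r q, E S A}. Rewrite as S → β S' and S' → α S' | ε.

S → r s S' | q r q S' | E S A S'; D → r | A p; B → r q | A E; A → p | E | r | B p q; E → r | p D | q; S' → p q S' | ε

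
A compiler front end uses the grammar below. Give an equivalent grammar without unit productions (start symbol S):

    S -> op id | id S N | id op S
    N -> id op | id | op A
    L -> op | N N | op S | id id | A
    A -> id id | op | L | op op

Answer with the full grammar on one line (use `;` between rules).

Unit pairs: A ⇒* {L}; L ⇒* {A}.
Replace each nonterminal's rules with the union of the non-unit rules of every nonterminal it unit-derives.

S -> op id | id S N | id op S; N -> id op | id | op A; L -> op | N N | op S | id id | op op; A -> op | N N | op S | id id | op op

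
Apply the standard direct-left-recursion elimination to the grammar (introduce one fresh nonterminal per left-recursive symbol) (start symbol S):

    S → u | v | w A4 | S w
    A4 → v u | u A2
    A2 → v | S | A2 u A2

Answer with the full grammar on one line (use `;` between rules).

S → u S' | v S' | w A4 S'; A4 → v u | u A2; A2 → v A2' | S A2'; S' → w S' | ε; A2' → u A2 A2' | ε

Left recursion appears on S, A2.
For S: α = {w}, β = {u, v, w A4}. Rewrite as S → β S' and S' → α S' | ε.
For A2: α = {u A2}, β = {v, S}. Rewrite as A2 → β A2' and A2' → α A2' | ε.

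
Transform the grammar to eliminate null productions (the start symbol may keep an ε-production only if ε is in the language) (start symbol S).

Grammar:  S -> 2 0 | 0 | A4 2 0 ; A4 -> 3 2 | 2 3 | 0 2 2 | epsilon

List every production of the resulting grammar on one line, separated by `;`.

The nullable symbols are {A4}.
ε ∉ L(G), so no ε-production is kept.

S -> 2 0 | 0 | A4 2 0; A4 -> 3 2 | 2 3 | 0 2 2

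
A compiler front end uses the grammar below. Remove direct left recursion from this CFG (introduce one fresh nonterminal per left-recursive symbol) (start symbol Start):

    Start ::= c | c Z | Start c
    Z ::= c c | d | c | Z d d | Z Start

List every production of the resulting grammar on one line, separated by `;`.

Directly left-recursive nonterminals: Start, Z.
For Start: α = {c}, β = {c, c Z}. Rewrite as Start → β Start1 and Start1 → α Start1 | ε.
For Z: α = {d d, Start}, β = {c c, d, c}. Rewrite as Z → β Z1 and Z1 → α Z1 | ε.

Start ::= c Start1 | c Z Start1; Z ::= c c Z1 | d Z1 | c Z1; Start1 ::= c Start1 | ε; Z1 ::= d d Z1 | Start Z1 | ε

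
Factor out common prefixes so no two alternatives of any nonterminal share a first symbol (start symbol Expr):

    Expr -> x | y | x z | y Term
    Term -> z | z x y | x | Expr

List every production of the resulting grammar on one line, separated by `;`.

Expr -> x Expr1 | y Expr2; Term -> x | Expr | z Term1; Expr1 -> ε | z; Expr2 -> ε | Term; Term1 -> ε | x y

Expr has alternatives sharing prefix 'x': factor to Expr → x Expr1 with Expr1 → ε | z.
Expr has alternatives sharing prefix 'y': factor to Expr → y Expr2 with Expr2 → ε | Term.
Term has alternatives sharing prefix 'z': factor to Term → z Term1 with Term1 → ε | x y.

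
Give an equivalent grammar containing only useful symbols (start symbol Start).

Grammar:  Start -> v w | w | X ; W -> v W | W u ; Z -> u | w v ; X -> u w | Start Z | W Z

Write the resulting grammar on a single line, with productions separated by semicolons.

Generating nonterminals: {Start, X, Z}.
Reachable from Start after that: {Start, X, Z}.
Removed useless symbols: {W} and every production mentioning them.

Start -> v w | w | X; Z -> u | w v; X -> u w | Start Z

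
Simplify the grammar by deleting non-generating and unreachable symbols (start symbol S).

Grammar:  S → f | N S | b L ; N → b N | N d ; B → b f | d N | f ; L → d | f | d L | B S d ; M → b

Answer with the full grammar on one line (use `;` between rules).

Generating nonterminals: {B, L, M, S}.
Reachable from S after that: {B, L, S}.
Removed useless symbols: {M, N} and every production mentioning them.

S → f | b L; B → b f | f; L → d | f | d L | B S d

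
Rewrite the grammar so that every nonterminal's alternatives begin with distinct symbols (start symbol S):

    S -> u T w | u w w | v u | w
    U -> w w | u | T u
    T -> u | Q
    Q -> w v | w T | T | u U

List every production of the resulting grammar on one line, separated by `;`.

S has alternatives sharing prefix 'u': factor to S → u S' with S' → T w | w w.
Q has alternatives sharing prefix 'w': factor to Q → w Q' with Q' → v | T.

S -> v u | w | u S'; U -> w w | u | T u; T -> u | Q; Q -> T | u U | w Q'; S' -> T w | w w; Q' -> v | T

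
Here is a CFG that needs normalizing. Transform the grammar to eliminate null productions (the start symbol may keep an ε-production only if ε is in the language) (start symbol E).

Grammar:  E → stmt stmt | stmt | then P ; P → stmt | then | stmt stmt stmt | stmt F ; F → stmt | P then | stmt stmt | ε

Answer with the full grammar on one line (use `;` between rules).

E → stmt stmt | stmt | then P; P → stmt | then | stmt stmt stmt | stmt F; F → stmt | P then | stmt stmt

Nullable set = {F}.
ε ∉ L(G), so no ε-production is kept.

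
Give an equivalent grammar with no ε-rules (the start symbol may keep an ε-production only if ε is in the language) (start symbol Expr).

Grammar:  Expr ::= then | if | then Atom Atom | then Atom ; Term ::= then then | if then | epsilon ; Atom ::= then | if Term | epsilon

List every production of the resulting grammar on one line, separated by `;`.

Expr ::= then | if | then Atom Atom | then Atom; Term ::= then then | if then; Atom ::= then | if Term | if

Nullable nonterminals: {Atom, Term}.
ε ∉ L(G), so no ε-production is kept.
For each production, add variants omitting each subset of nullable occurrences: Expr → then Atom Atom gives then Atom Atom | then Atom. Atom → if Term gives if Term | if.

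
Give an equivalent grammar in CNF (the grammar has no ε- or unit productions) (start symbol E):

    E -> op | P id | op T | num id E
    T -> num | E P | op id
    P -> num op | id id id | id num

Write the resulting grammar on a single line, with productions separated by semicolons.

Introduce a nonterminal for each terminal appearing in a rule of length ≥ 2: X1 → id, X2 → op, X3 → num.
Binarize each right-hand side of length ≥ 3 by chaining fresh nonterminals (Y1, Y2, …): affected rules were E → X3 X1 E; P → X1 X1 X1.

E -> op | P X1 | X2 T | X3 Y1; T -> num | E P | X2 X1; P -> X3 X2 | X1 Y2 | X1 X3; X1 -> id; X2 -> op; X3 -> num; Y1 -> X1 E; Y2 -> X1 X1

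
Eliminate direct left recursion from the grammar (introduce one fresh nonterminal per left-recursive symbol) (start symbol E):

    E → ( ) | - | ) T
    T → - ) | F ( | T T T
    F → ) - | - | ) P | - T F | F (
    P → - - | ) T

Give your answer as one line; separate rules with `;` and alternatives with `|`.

Directly left-recursive nonterminals: T, F.
For T: α = {T T}, β = {- ), F (}. Rewrite as T → β T' and T' → α T' | ε.
For F: α = {(}, β = {) -, -, ) P, - T F}. Rewrite as F → β F' and F' → α F' | ε.

E → ( ) | - | ) T; T → - ) T' | F ( T'; F → ) - F' | - F' | ) P F' | - T F F'; P → - - | ) T; T' → T T T' | ε; F' → ( F' | ε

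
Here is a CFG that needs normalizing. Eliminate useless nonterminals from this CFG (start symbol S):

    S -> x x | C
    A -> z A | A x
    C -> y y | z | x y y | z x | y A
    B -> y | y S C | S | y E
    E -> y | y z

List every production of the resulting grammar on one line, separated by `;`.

S -> x x | C; C -> y y | z | x y y | z x

Generating nonterminals: {B, C, E, S}.
Reachable from S after that: {C, S}.
Removed useless symbols: {A, B, E} and every production mentioning them.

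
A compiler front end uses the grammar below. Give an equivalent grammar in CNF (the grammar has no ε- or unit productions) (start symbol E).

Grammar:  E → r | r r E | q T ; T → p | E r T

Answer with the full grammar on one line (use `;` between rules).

Introduce a nonterminal for each terminal appearing in a rule of length ≥ 2: X1 → r, X2 → q.
Binarize each right-hand side of length ≥ 3 by chaining fresh nonterminals (Y1, Y2, …): affected rules were E → X1 X1 E; T → E X1 T.

E → r | X1 Y1 | X2 T; T → p | E Y2; X1 → r; X2 → q; Y1 → X1 E; Y2 → X1 T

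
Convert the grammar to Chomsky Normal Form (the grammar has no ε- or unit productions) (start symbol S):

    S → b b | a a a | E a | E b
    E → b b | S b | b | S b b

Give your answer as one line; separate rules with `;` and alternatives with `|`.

Introduce a nonterminal for each terminal appearing in a rule of length ≥ 2: X1 → b, X2 → a.
Binarize each right-hand side of length ≥ 3 by chaining fresh nonterminals (Y1, Y2, …): affected rules were S → X2 X2 X2; E → S X1 X1.

S → X1 X1 | X2 Y1 | E X2 | E X1; E → X1 X1 | S X1 | b | S Y2; X1 → b; X2 → a; Y1 → X2 X2; Y2 → X1 X1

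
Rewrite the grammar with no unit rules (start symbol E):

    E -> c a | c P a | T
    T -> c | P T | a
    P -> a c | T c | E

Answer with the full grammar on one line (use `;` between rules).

E -> c a | c P a | c | P T | a; T -> c | P T | a; P -> c a | c P a | a c | T c | c | P T | a

Unit pairs: E ⇒* {T}; P ⇒* {E, T}.
For each unit pair (A, B), copy every non-unit production of B to A, then drop all unit productions.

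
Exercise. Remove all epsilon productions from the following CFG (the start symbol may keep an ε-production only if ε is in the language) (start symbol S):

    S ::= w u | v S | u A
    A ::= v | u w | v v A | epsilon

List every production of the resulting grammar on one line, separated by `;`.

S ::= w u | v S | u A | u; A ::= v | u w | v v A | v v

The nullable symbols are {A}.
ε ∉ L(G), so no ε-production is kept.
Add the nullable-subset variants: S → u A gives u A | u. A → v v A gives v v A | v v.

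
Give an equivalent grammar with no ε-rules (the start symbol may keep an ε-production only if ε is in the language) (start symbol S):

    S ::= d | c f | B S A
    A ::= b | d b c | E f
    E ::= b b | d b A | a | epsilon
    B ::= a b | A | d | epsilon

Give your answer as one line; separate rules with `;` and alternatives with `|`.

Nullable set = {B, E}.
ε ∉ L(G), so no ε-production is kept.
Expand every rule over subsets of its nullable positions: S → B S A gives B S A | S A. A → E f gives E f | f.

S ::= d | c f | B S A | S A; A ::= b | d b c | E f | f; E ::= b b | d b A | a; B ::= a b | A | d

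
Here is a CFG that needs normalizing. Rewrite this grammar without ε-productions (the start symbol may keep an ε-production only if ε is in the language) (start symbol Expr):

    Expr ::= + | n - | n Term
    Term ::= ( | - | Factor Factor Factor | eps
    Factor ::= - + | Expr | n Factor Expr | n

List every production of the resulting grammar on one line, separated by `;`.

Expr ::= + | n - | n Term | n; Term ::= ( | - | Factor Factor Factor; Factor ::= - + | Expr | n Factor Expr | n

The nullable symbols are {Term}.
ε ∉ L(G), so no ε-production is kept.
For each production, add variants omitting each subset of nullable occurrences: Expr → n Term gives n Term | n.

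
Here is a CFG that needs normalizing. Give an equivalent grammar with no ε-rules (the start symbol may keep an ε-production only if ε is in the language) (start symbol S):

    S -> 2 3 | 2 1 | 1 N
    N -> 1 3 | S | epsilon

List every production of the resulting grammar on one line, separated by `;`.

Nullable nonterminals: {N}.
ε ∉ L(G), so no ε-production is kept.
For each production, add variants omitting each subset of nullable occurrences: S → 1 N gives 1 N | 1.

S -> 2 3 | 2 1 | 1 N | 1; N -> 1 3 | S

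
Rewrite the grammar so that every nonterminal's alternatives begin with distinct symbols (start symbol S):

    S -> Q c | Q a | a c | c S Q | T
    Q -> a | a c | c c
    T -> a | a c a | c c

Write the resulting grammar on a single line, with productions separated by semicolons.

S has alternatives sharing prefix 'Q': factor to S → Q S' with S' → c | a.
Q has alternatives sharing prefix 'a': factor to Q → a Q' with Q' → ε | c.
T has alternatives sharing prefix 'a': factor to T → a T' with T' → ε | c a.

S -> a c | c S Q | T | Q S'; Q -> c c | a Q'; T -> c c | a T'; S' -> c | a; Q' -> ε | c; T' -> ε | c a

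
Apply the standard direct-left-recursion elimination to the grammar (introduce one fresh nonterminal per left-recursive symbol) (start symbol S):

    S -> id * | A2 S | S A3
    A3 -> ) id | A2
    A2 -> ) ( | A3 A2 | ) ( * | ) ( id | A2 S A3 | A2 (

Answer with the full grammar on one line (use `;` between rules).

S, A2 are directly left-recursive.
For S: α = {A3}, β = {id *, A2 S}. Rewrite as S → β S' and S' → α S' | ε.
For A2: α = {S A3, (}, β = {) (, A3 A2, ) ( *, ) ( id}. Rewrite as A2 → β A2' and A2' → α A2' | ε.

S -> id * S' | A2 S S'; A3 -> ) id | A2; A2 -> ) ( A2' | A3 A2 A2' | ) ( * A2' | ) ( id A2'; S' -> A3 S' | eps; A2' -> S A3 A2' | ( A2' | eps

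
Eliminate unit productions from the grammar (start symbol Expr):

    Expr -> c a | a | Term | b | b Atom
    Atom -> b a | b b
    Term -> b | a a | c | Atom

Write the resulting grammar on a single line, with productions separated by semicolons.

Unit pairs: Expr ⇒* {Atom, Term}; Term ⇒* {Atom}.
For every A with A ⇒* B via unit rules, add B's non-unit alternatives to A; then delete every rule of the form X → Y.

Expr -> b | a a | c | b a | b b | c a | a | b Atom; Atom -> b a | b b; Term -> b | a a | c | b a | b b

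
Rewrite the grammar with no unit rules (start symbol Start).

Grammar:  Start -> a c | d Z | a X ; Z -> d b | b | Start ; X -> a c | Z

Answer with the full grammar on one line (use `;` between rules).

Start -> a c | d Z | a X; Z -> d b | b | a c | d Z | a X; X -> d b | b | a c | d Z | a X

Unit pairs: X ⇒* {Start, Z}; Z ⇒* {Start}.
For each unit pair (A, B), copy every non-unit production of B to A, then drop all unit productions.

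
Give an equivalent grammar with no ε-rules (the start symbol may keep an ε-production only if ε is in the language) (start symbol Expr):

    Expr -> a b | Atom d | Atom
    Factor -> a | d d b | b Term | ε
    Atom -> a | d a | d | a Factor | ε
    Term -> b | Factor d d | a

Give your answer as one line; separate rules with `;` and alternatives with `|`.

Nullable nonterminals: {Atom, Expr, Factor}.
ε ∈ L(G) since Expr is nullable, so keep Expr → ε.
For each production, add variants omitting each subset of nullable occurrences: Expr → Atom d gives Atom d | d. Term → Factor d d gives Factor d d | d d.

Expr -> a b | Atom d | d | Atom | ε; Factor -> a | d d b | b Term; Atom -> a | d a | d | a Factor; Term -> b | Factor d d | d d | a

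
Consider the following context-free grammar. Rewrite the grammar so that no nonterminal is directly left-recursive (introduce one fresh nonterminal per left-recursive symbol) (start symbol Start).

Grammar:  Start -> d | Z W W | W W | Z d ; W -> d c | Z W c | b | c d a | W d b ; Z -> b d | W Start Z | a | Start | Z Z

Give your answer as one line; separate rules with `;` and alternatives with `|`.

Left recursion appears on W, Z.
For W: α = {d b}, β = {d c, Z W c, b, c d a}. Rewrite as W → β W1 and W1 → α W1 | ε.
For Z: α = {Z}, β = {b d, W Start Z, a, Start}. Rewrite as Z → β Z1 and Z1 → α Z1 | ε.

Start -> d | Z W W | W W | Z d; W -> d c W1 | Z W c W1 | b W1 | c d a W1; Z -> b d Z1 | W Start Z Z1 | a Z1 | Start Z1; W1 -> d b W1 | eps; Z1 -> Z Z1 | eps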